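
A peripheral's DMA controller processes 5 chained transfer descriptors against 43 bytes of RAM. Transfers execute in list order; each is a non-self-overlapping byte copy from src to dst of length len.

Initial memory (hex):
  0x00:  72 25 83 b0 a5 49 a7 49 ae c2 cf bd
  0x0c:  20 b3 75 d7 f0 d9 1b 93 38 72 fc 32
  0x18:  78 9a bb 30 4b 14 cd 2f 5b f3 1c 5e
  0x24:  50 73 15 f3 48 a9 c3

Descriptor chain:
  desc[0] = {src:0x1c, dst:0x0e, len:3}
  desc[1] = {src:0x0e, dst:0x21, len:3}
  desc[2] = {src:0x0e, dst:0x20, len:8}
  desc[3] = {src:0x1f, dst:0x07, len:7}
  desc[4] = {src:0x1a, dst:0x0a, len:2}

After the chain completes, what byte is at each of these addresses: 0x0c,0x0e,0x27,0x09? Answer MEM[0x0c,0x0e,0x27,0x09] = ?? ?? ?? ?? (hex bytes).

D0: mem[0x0e..0x10] <- [4b 14 cd]
D1: mem[0x21..0x23] <- [4b 14 cd]
D2: mem[0x20..0x27] <- [4b 14 cd d9 1b 93 38 72]
D3: mem[0x07..0x0d] <- [2f 4b 14 cd d9 1b 93]
D4: mem[0x0a..0x0b] <- [bb 30]
query mem[0x0c]=0x1b, mem[0x0e]=0x4b, mem[0x27]=0x72, mem[0x09]=0x14

MEM[0x0c,0x0e,0x27,0x09] = 1b 4b 72 14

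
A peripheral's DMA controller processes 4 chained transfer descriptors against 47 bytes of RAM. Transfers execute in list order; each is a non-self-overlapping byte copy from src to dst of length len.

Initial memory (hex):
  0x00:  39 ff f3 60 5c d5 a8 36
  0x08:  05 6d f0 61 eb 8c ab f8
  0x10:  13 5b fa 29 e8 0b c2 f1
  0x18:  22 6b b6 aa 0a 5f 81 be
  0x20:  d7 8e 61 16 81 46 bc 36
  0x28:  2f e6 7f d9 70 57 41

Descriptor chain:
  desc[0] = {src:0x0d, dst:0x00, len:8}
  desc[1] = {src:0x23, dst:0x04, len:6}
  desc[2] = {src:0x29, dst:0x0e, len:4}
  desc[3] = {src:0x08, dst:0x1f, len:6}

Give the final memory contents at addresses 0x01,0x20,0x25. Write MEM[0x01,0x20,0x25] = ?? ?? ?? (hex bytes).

  after D0: wrote 8B at 0x00 = 8cabf8135bfa29e8
  after D1: wrote 6B at 0x04 = 168146bc362f
  after D2: wrote 4B at 0x0e = e67fd970
  after D3: wrote 6B at 0x1f = 362ff061eb8c
query mem[0x01]=0xab, mem[0x20]=0x2f, mem[0x25]=0x46

MEM[0x01,0x20,0x25] = ab 2f 46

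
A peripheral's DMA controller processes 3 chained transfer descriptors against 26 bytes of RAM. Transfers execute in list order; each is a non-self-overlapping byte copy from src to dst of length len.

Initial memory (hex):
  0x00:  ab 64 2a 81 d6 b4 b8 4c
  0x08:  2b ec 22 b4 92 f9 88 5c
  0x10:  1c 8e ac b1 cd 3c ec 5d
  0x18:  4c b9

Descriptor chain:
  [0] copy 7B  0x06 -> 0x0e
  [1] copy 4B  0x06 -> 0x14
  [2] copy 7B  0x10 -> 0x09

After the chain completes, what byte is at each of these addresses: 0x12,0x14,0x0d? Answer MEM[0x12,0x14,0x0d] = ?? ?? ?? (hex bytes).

#0 dst[0x0e+7] := {0xb8,0x4c,0x2b,0xec,0x22,0xb4,0x92}
#1 dst[0x14+4] := {0xb8,0x4c,0x2b,0xec}
#2 dst[0x09+7] := {0x2b,0xec,0x22,0xb4,0xb8,0x4c,0x2b}
query mem[0x12]=0x22, mem[0x14]=0xb8, mem[0x0d]=0xb8

MEM[0x12,0x14,0x0d] = 22 b8 b8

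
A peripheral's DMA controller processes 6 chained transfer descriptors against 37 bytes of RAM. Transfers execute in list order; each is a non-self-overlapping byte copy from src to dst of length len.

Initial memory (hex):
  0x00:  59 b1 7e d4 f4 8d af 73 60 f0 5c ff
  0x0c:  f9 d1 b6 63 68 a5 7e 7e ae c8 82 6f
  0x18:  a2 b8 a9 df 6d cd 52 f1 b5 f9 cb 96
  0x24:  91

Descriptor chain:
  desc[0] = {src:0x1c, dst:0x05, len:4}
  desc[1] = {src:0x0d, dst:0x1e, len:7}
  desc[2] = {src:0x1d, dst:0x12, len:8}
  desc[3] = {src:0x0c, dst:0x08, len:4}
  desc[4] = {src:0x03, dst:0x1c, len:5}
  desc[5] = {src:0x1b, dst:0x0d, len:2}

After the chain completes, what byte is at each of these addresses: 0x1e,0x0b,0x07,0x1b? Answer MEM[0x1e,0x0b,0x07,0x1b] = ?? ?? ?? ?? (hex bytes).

D0: mem[0x05..0x08] <- [6d cd 52 f1]
D1: mem[0x1e..0x24] <- [d1 b6 63 68 a5 7e 7e]
D2: mem[0x12..0x19] <- [cd d1 b6 63 68 a5 7e 7e]
D3: mem[0x08..0x0b] <- [f9 d1 b6 63]
D4: mem[0x1c..0x20] <- [d4 f4 6d cd 52]
D5: mem[0x0d..0x0e] <- [df d4]
query mem[0x1e]=0x6d, mem[0x0b]=0x63, mem[0x07]=0x52, mem[0x1b]=0xdf

MEM[0x1e,0x0b,0x07,0x1b] = 6d 63 52 df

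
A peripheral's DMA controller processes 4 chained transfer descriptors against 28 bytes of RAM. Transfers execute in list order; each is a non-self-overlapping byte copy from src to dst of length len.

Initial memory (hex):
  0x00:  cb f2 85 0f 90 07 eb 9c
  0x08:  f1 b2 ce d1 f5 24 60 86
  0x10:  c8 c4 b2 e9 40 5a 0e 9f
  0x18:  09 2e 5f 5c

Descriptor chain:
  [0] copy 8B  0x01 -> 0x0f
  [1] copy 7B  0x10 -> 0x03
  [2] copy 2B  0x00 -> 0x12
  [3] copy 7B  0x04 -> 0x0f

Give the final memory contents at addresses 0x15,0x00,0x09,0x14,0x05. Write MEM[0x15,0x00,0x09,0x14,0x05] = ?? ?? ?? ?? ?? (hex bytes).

MEM[0x15,0x00,0x09,0x14,0x05] = ce cb f1 f1 90

D0: mem[0x0f..0x16] <- [f2 85 0f 90 07 eb 9c f1]
D1: mem[0x03..0x09] <- [85 0f 90 07 eb 9c f1]
D2: mem[0x12..0x13] <- [cb f2]
D3: mem[0x0f..0x15] <- [0f 90 07 eb 9c f1 ce]
query mem[0x15]=0xce, mem[0x00]=0xcb, mem[0x09]=0xf1, mem[0x14]=0xf1, mem[0x05]=0x90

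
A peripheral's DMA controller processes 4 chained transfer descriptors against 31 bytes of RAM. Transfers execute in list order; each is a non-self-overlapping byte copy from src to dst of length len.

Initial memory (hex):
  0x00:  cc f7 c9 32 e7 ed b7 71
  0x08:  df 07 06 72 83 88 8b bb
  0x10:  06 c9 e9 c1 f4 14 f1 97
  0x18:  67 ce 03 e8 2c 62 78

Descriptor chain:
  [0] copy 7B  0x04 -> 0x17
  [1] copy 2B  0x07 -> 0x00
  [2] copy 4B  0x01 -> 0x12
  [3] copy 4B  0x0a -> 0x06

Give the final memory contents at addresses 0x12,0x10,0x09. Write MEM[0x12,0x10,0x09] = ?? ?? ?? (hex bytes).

MEM[0x12,0x10,0x09] = df 06 88

[0] 0x04->0x17 len=7 : e7 ed b7 71 df 07 06
[1] 0x07->0x00 len=2 : 71 df
[2] 0x01->0x12 len=4 : df c9 32 e7
[3] 0x0a->0x06 len=4 : 06 72 83 88
query mem[0x12]=0xdf, mem[0x10]=0x06, mem[0x09]=0x88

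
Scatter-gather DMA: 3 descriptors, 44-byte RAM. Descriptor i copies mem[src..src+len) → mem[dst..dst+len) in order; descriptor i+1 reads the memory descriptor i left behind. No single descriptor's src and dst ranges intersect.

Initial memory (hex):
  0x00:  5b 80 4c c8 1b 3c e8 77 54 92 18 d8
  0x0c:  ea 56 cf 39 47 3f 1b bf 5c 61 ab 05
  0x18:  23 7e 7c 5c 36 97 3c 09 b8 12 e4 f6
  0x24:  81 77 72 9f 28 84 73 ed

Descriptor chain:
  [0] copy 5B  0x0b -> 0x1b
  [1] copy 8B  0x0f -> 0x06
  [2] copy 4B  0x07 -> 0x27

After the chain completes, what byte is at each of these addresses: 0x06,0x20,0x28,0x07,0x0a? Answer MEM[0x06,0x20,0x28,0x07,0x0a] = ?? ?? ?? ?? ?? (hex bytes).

D0: mem[0x1b..0x1f] <- [d8 ea 56 cf 39]
D1: mem[0x06..0x0d] <- [39 47 3f 1b bf 5c 61 ab]
D2: mem[0x27..0x2a] <- [47 3f 1b bf]
query mem[0x06]=0x39, mem[0x20]=0xb8, mem[0x28]=0x3f, mem[0x07]=0x47, mem[0x0a]=0xbf

MEM[0x06,0x20,0x28,0x07,0x0a] = 39 b8 3f 47 bf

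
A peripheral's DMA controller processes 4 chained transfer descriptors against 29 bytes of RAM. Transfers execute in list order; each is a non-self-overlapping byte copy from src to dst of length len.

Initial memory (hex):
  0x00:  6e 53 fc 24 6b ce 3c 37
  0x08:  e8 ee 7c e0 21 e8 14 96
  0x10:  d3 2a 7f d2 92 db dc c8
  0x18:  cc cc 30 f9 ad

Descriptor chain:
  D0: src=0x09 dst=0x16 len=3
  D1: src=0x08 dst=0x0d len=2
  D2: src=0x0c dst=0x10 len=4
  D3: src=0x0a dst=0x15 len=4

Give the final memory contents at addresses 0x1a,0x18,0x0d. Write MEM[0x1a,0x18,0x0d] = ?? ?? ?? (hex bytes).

MEM[0x1a,0x18,0x0d] = 30 e8 e8

[0] 0x09->0x16 len=3 : ee 7c e0
[1] 0x08->0x0d len=2 : e8 ee
[2] 0x0c->0x10 len=4 : 21 e8 ee 96
[3] 0x0a->0x15 len=4 : 7c e0 21 e8
query mem[0x1a]=0x30, mem[0x18]=0xe8, mem[0x0d]=0xe8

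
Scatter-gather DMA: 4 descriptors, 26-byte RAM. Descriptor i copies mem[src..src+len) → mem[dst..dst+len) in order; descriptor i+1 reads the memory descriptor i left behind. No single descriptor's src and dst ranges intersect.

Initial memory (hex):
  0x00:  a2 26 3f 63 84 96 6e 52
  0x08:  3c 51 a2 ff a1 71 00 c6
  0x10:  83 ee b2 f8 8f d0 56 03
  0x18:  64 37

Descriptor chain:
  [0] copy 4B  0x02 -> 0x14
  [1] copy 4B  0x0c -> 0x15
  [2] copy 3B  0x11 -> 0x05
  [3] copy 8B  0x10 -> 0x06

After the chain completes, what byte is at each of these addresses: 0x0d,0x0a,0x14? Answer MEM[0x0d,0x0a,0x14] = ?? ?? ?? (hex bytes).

[0] 0x02->0x14 len=4 : 3f 63 84 96
[1] 0x0c->0x15 len=4 : a1 71 00 c6
[2] 0x11->0x05 len=3 : ee b2 f8
[3] 0x10->0x06 len=8 : 83 ee b2 f8 3f a1 71 00
query mem[0x0d]=0x00, mem[0x0a]=0x3f, mem[0x14]=0x3f

MEM[0x0d,0x0a,0x14] = 00 3f 3f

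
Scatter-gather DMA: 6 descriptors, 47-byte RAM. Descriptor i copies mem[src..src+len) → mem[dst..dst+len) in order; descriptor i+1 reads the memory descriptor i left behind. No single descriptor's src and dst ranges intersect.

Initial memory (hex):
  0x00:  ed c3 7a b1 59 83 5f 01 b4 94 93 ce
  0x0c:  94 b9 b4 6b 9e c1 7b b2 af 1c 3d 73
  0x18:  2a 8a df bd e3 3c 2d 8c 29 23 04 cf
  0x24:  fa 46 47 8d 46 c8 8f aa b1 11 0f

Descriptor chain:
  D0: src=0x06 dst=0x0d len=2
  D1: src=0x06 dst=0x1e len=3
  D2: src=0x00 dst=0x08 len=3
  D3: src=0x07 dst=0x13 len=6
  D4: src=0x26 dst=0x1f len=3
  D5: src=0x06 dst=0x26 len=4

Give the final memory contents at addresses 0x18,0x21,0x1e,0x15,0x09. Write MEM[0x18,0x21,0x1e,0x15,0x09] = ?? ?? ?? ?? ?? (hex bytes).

[0] 0x06->0x0d len=2 : 5f 01
[1] 0x06->0x1e len=3 : 5f 01 b4
[2] 0x00->0x08 len=3 : ed c3 7a
[3] 0x07->0x13 len=6 : 01 ed c3 7a ce 94
[4] 0x26->0x1f len=3 : 47 8d 46
[5] 0x06->0x26 len=4 : 5f 01 ed c3
query mem[0x18]=0x94, mem[0x21]=0x46, mem[0x1e]=0x5f, mem[0x15]=0xc3, mem[0x09]=0xc3

MEM[0x18,0x21,0x1e,0x15,0x09] = 94 46 5f c3 c3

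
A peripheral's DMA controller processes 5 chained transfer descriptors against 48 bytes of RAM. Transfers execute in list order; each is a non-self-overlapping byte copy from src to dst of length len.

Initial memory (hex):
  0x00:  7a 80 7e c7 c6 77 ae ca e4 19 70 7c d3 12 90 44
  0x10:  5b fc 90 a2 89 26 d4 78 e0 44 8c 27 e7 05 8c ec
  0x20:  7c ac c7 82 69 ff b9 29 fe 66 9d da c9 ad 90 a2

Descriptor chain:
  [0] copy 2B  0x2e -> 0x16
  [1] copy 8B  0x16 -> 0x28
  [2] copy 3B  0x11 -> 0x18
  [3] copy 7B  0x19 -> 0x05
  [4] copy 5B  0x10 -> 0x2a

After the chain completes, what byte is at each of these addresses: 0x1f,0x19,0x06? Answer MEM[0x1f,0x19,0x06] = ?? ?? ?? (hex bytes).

MEM[0x1f,0x19,0x06] = ec 90 a2

#0 dst[0x16+2] := {0x90,0xa2}
#1 dst[0x28+8] := {0x90,0xa2,0xe0,0x44,0x8c,0x27,0xe7,0x05}
#2 dst[0x18+3] := {0xfc,0x90,0xa2}
#3 dst[0x05+7] := {0x90,0xa2,0x27,0xe7,0x05,0x8c,0xec}
#4 dst[0x2a+5] := {0x5b,0xfc,0x90,0xa2,0x89}
query mem[0x1f]=0xec, mem[0x19]=0x90, mem[0x06]=0xa2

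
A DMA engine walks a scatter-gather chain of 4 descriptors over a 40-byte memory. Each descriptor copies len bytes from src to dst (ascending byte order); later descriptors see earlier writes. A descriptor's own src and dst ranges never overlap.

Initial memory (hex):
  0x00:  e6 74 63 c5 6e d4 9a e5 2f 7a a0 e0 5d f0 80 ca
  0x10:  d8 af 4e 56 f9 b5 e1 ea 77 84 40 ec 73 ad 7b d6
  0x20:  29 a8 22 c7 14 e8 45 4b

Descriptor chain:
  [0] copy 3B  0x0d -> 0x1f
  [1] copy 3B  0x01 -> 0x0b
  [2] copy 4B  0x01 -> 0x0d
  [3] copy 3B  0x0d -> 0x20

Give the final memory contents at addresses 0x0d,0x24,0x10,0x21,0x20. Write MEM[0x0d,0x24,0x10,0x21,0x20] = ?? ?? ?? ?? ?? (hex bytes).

[0] 0x0d->0x1f len=3 : f0 80 ca
[1] 0x01->0x0b len=3 : 74 63 c5
[2] 0x01->0x0d len=4 : 74 63 c5 6e
[3] 0x0d->0x20 len=3 : 74 63 c5
query mem[0x0d]=0x74, mem[0x24]=0x14, mem[0x10]=0x6e, mem[0x21]=0x63, mem[0x20]=0x74

MEM[0x0d,0x24,0x10,0x21,0x20] = 74 14 6e 63 74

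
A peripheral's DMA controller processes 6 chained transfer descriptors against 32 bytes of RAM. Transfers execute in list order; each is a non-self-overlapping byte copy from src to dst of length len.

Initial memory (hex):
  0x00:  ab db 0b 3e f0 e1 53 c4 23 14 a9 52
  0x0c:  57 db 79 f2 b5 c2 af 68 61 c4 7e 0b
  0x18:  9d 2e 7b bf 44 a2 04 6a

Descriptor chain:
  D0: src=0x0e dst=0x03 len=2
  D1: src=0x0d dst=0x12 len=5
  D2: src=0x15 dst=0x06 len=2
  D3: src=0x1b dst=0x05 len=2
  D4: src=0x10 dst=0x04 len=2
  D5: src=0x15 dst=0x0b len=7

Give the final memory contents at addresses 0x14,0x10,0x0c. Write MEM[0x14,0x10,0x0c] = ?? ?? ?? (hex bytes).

[0] 0x0e->0x03 len=2 : 79 f2
[1] 0x0d->0x12 len=5 : db 79 f2 b5 c2
[2] 0x15->0x06 len=2 : b5 c2
[3] 0x1b->0x05 len=2 : bf 44
[4] 0x10->0x04 len=2 : b5 c2
[5] 0x15->0x0b len=7 : b5 c2 0b 9d 2e 7b bf
query mem[0x14]=0xf2, mem[0x10]=0x7b, mem[0x0c]=0xc2

MEM[0x14,0x10,0x0c] = f2 7b c2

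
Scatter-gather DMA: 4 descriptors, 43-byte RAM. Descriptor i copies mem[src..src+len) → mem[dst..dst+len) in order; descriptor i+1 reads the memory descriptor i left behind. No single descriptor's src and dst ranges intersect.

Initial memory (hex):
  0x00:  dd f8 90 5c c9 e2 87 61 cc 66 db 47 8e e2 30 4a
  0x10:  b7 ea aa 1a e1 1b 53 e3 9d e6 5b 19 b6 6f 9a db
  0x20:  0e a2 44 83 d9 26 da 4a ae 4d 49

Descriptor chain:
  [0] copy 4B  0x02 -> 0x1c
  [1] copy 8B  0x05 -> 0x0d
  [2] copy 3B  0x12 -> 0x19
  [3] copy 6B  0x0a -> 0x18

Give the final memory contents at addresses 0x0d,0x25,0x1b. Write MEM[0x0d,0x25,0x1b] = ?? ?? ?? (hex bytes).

MEM[0x0d,0x25,0x1b] = e2 26 e2

#0 dst[0x1c+4] := {0x90,0x5c,0xc9,0xe2}
#1 dst[0x0d+8] := {0xe2,0x87,0x61,0xcc,0x66,0xdb,0x47,0x8e}
#2 dst[0x19+3] := {0xdb,0x47,0x8e}
#3 dst[0x18+6] := {0xdb,0x47,0x8e,0xe2,0x87,0x61}
query mem[0x0d]=0xe2, mem[0x25]=0x26, mem[0x1b]=0xe2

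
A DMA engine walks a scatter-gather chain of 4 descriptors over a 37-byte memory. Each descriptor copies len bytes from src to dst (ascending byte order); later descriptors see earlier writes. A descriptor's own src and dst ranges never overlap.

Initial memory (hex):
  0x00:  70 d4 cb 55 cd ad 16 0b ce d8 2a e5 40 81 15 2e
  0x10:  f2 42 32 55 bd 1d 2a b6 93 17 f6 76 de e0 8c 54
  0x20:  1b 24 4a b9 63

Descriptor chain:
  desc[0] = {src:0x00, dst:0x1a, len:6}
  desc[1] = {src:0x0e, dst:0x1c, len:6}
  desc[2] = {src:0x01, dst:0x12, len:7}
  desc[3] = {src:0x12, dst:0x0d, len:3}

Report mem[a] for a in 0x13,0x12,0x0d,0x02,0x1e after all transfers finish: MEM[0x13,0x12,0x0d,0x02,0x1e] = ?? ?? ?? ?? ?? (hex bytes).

D0: mem[0x1a..0x1f] <- [70 d4 cb 55 cd ad]
D1: mem[0x1c..0x21] <- [15 2e f2 42 32 55]
D2: mem[0x12..0x18] <- [d4 cb 55 cd ad 16 0b]
D3: mem[0x0d..0x0f] <- [d4 cb 55]
query mem[0x13]=0xcb, mem[0x12]=0xd4, mem[0x0d]=0xd4, mem[0x02]=0xcb, mem[0x1e]=0xf2

MEM[0x13,0x12,0x0d,0x02,0x1e] = cb d4 d4 cb f2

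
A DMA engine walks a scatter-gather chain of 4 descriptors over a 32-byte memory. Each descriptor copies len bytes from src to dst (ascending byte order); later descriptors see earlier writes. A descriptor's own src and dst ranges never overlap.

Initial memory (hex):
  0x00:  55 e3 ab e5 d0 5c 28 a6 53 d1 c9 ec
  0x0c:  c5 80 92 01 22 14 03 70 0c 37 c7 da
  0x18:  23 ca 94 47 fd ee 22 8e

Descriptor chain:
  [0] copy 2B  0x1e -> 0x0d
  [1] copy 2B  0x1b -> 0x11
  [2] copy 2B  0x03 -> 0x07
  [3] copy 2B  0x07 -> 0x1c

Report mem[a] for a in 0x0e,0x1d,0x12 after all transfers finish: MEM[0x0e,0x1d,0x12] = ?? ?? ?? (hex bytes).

MEM[0x0e,0x1d,0x12] = 8e d0 fd

#0 dst[0x0d+2] := {0x22,0x8e}
#1 dst[0x11+2] := {0x47,0xfd}
#2 dst[0x07+2] := {0xe5,0xd0}
#3 dst[0x1c+2] := {0xe5,0xd0}
query mem[0x0e]=0x8e, mem[0x1d]=0xd0, mem[0x12]=0xfd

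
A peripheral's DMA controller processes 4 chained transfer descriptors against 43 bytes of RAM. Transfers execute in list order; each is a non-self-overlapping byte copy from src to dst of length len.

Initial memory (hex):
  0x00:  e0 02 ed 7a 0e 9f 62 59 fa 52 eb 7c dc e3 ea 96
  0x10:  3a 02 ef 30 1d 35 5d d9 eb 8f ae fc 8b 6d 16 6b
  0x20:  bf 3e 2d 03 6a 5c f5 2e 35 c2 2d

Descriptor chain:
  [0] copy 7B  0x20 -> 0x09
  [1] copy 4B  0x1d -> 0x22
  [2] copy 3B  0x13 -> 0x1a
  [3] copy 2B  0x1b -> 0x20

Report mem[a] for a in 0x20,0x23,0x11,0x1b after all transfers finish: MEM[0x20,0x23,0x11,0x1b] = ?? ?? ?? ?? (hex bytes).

MEM[0x20,0x23,0x11,0x1b] = 1d 16 02 1d

D0: mem[0x09..0x0f] <- [bf 3e 2d 03 6a 5c f5]
D1: mem[0x22..0x25] <- [6d 16 6b bf]
D2: mem[0x1a..0x1c] <- [30 1d 35]
D3: mem[0x20..0x21] <- [1d 35]
query mem[0x20]=0x1d, mem[0x23]=0x16, mem[0x11]=0x02, mem[0x1b]=0x1d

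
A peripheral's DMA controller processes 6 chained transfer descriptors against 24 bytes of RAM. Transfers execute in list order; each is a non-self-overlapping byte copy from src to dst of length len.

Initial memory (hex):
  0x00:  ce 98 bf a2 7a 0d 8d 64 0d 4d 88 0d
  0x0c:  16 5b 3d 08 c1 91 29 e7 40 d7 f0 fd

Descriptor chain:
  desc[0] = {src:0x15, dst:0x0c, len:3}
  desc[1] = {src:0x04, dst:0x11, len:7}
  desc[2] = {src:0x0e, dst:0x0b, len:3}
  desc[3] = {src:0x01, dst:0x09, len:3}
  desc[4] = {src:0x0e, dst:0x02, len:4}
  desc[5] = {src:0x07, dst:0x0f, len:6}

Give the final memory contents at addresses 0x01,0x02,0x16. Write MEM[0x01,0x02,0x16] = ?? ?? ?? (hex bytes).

MEM[0x01,0x02,0x16] = 98 fd 4d

  after D0: wrote 3B at 0x0c = d7f0fd
  after D1: wrote 7B at 0x11 = 7a0d8d640d4d88
  after D2: wrote 3B at 0x0b = fd08c1
  after D3: wrote 3B at 0x09 = 98bfa2
  after D4: wrote 4B at 0x02 = fd08c17a
  after D5: wrote 6B at 0x0f = 640d98bfa208
query mem[0x01]=0x98, mem[0x02]=0xfd, mem[0x16]=0x4d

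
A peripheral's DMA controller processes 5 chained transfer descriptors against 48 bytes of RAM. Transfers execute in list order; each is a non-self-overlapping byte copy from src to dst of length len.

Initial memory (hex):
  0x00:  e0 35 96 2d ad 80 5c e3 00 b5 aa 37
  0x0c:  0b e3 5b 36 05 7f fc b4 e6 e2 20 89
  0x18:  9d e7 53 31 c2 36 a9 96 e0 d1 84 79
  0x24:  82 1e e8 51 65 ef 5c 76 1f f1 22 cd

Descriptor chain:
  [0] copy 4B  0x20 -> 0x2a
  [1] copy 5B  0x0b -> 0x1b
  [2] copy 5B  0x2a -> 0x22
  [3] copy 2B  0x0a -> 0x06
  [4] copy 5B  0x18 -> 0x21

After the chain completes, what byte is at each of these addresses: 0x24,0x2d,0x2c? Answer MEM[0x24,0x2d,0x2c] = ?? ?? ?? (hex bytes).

MEM[0x24,0x2d,0x2c] = 37 79 84

  after D0: wrote 4B at 0x2a = e0d18479
  after D1: wrote 5B at 0x1b = 370be35b36
  after D2: wrote 5B at 0x22 = e0d1847922
  after D3: wrote 2B at 0x06 = aa37
  after D4: wrote 5B at 0x21 = 9de753370b
query mem[0x24]=0x37, mem[0x2d]=0x79, mem[0x2c]=0x84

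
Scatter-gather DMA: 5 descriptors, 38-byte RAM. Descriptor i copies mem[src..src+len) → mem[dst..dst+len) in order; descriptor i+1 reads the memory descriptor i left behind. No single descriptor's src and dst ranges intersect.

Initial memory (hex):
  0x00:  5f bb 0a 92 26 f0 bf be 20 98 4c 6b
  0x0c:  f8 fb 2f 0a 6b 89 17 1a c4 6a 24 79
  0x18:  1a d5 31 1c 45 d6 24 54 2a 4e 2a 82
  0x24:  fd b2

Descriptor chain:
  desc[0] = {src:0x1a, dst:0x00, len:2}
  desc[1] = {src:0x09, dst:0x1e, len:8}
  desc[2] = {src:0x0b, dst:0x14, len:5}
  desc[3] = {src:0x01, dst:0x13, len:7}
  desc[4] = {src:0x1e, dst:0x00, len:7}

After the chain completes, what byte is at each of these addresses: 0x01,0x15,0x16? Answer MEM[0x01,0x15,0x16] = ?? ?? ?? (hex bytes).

MEM[0x01,0x15,0x16] = 4c 92 26

[0] 0x1a->0x00 len=2 : 31 1c
[1] 0x09->0x1e len=8 : 98 4c 6b f8 fb 2f 0a 6b
[2] 0x0b->0x14 len=5 : 6b f8 fb 2f 0a
[3] 0x01->0x13 len=7 : 1c 0a 92 26 f0 bf be
[4] 0x1e->0x00 len=7 : 98 4c 6b f8 fb 2f 0a
query mem[0x01]=0x4c, mem[0x15]=0x92, mem[0x16]=0x26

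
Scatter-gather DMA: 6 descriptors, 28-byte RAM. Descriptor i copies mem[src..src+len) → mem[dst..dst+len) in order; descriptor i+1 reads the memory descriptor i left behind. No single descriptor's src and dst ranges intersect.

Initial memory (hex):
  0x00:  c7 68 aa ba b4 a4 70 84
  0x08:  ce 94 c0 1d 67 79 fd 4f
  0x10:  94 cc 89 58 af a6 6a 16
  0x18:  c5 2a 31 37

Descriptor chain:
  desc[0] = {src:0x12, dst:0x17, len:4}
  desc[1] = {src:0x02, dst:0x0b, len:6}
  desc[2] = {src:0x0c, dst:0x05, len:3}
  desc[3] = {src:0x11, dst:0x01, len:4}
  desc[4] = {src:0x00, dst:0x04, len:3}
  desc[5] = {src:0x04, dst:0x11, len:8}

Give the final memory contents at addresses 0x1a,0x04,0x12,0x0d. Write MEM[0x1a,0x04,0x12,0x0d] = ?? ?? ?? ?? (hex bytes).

[0] 0x12->0x17 len=4 : 89 58 af a6
[1] 0x02->0x0b len=6 : aa ba b4 a4 70 84
[2] 0x0c->0x05 len=3 : ba b4 a4
[3] 0x11->0x01 len=4 : cc 89 58 af
[4] 0x00->0x04 len=3 : c7 cc 89
[5] 0x04->0x11 len=8 : c7 cc 89 a4 ce 94 c0 aa
query mem[0x1a]=0xa6, mem[0x04]=0xc7, mem[0x12]=0xcc, mem[0x0d]=0xb4

MEM[0x1a,0x04,0x12,0x0d] = a6 c7 cc b4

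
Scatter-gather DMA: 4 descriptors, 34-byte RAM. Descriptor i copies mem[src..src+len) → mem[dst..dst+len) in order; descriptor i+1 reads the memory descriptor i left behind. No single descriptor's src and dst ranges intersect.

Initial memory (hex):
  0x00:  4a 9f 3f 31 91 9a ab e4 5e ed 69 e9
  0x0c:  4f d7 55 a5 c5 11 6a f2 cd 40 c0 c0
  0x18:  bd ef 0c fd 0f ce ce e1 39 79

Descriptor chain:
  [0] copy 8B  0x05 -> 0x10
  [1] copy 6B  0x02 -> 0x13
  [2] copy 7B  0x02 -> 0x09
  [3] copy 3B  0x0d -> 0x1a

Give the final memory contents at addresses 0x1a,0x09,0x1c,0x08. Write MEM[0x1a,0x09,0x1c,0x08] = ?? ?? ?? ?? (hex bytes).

  after D0: wrote 8B at 0x10 = 9aabe45eed69e94f
  after D1: wrote 6B at 0x13 = 3f31919aabe4
  after D2: wrote 7B at 0x09 = 3f31919aabe45e
  after D3: wrote 3B at 0x1a = abe45e
query mem[0x1a]=0xab, mem[0x09]=0x3f, mem[0x1c]=0x5e, mem[0x08]=0x5e

MEM[0x1a,0x09,0x1c,0x08] = ab 3f 5e 5e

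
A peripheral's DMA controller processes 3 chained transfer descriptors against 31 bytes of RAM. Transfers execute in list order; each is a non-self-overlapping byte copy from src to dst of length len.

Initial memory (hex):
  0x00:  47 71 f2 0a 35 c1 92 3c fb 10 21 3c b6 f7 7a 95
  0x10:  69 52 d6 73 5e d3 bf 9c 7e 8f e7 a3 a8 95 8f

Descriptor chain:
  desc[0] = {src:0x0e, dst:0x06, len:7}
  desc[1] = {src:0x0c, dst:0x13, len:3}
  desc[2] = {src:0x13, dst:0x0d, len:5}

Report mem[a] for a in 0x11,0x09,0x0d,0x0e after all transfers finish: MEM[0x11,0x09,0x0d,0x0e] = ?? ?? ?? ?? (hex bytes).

MEM[0x11,0x09,0x0d,0x0e] = 9c 52 5e f7

#0 dst[0x06+7] := {0x7a,0x95,0x69,0x52,0xd6,0x73,0x5e}
#1 dst[0x13+3] := {0x5e,0xf7,0x7a}
#2 dst[0x0d+5] := {0x5e,0xf7,0x7a,0xbf,0x9c}
query mem[0x11]=0x9c, mem[0x09]=0x52, mem[0x0d]=0x5e, mem[0x0e]=0xf7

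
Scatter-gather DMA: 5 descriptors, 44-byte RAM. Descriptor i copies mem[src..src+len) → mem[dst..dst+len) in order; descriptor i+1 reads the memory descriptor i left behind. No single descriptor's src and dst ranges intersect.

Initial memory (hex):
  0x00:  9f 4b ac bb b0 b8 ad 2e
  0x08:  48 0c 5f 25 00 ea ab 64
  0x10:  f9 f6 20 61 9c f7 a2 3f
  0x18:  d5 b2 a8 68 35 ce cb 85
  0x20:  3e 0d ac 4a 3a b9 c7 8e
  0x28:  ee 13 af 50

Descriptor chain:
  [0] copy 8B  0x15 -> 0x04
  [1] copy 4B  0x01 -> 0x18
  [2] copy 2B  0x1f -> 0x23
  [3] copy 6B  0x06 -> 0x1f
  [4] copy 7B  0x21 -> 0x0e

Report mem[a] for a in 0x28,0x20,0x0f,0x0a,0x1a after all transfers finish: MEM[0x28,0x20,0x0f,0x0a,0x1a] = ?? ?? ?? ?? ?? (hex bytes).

MEM[0x28,0x20,0x0f,0x0a,0x1a] = ee d5 a8 68 bb

D0: mem[0x04..0x0b] <- [f7 a2 3f d5 b2 a8 68 35]
D1: mem[0x18..0x1b] <- [4b ac bb f7]
D2: mem[0x23..0x24] <- [85 3e]
D3: mem[0x1f..0x24] <- [3f d5 b2 a8 68 35]
D4: mem[0x0e..0x14] <- [b2 a8 68 35 b9 c7 8e]
query mem[0x28]=0xee, mem[0x20]=0xd5, mem[0x0f]=0xa8, mem[0x0a]=0x68, mem[0x1a]=0xbb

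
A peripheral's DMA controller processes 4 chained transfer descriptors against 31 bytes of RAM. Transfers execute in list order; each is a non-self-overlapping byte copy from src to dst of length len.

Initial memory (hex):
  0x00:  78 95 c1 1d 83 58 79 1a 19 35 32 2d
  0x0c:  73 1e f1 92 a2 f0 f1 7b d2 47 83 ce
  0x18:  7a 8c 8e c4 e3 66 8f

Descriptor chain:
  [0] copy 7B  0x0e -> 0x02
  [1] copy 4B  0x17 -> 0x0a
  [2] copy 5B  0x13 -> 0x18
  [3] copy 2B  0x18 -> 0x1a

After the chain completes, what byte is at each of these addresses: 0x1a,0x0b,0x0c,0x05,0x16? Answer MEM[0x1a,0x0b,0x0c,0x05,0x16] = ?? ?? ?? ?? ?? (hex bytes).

  after D0: wrote 7B at 0x02 = f192a2f0f17bd2
  after D1: wrote 4B at 0x0a = ce7a8c8e
  after D2: wrote 5B at 0x18 = 7bd24783ce
  after D3: wrote 2B at 0x1a = 7bd2
query mem[0x1a]=0x7b, mem[0x0b]=0x7a, mem[0x0c]=0x8c, mem[0x05]=0xf0, mem[0x16]=0x83

MEM[0x1a,0x0b,0x0c,0x05,0x16] = 7b 7a 8c f0 83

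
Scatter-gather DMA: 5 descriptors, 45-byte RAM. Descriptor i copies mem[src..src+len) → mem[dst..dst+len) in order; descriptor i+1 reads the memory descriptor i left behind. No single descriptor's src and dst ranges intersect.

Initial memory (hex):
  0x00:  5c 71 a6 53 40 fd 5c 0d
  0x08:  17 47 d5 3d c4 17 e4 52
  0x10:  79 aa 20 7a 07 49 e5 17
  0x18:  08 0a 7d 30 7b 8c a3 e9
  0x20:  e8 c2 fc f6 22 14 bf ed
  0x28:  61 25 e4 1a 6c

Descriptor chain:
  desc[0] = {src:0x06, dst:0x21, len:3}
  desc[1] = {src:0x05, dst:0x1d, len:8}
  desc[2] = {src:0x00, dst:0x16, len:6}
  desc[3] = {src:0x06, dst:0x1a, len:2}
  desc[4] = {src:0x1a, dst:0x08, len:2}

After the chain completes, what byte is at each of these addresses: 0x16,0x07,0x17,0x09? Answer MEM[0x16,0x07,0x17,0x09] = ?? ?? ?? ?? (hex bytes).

D0: mem[0x21..0x23] <- [5c 0d 17]
D1: mem[0x1d..0x24] <- [fd 5c 0d 17 47 d5 3d c4]
D2: mem[0x16..0x1b] <- [5c 71 a6 53 40 fd]
D3: mem[0x1a..0x1b] <- [5c 0d]
D4: mem[0x08..0x09] <- [5c 0d]
query mem[0x16]=0x5c, mem[0x07]=0x0d, mem[0x17]=0x71, mem[0x09]=0x0d

MEM[0x16,0x07,0x17,0x09] = 5c 0d 71 0d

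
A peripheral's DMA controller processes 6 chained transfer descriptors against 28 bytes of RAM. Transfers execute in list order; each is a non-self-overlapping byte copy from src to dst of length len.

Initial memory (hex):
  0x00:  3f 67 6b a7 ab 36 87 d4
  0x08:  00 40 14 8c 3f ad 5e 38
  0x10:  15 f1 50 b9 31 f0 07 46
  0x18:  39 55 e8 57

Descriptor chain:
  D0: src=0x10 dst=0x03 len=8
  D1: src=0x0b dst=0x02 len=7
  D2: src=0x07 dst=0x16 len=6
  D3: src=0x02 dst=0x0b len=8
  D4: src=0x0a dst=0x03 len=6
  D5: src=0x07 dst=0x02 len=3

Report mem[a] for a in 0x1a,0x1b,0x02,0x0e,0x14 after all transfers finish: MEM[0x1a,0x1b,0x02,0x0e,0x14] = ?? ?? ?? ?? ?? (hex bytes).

MEM[0x1a,0x1b,0x02,0x0e,0x14] = 8c 3f 5e 5e 31

  after D0: wrote 8B at 0x03 = 15f150b931f00746
  after D1: wrote 7B at 0x02 = 8c3fad5e3815f1
  after D2: wrote 6B at 0x16 = 15f107468c3f
  after D3: wrote 8B at 0x0b = 8c3fad5e3815f107
  after D4: wrote 6B at 0x03 = 468c3fad5e38
  after D5: wrote 3B at 0x02 = 5e3807
query mem[0x1a]=0x8c, mem[0x1b]=0x3f, mem[0x02]=0x5e, mem[0x0e]=0x5e, mem[0x14]=0x31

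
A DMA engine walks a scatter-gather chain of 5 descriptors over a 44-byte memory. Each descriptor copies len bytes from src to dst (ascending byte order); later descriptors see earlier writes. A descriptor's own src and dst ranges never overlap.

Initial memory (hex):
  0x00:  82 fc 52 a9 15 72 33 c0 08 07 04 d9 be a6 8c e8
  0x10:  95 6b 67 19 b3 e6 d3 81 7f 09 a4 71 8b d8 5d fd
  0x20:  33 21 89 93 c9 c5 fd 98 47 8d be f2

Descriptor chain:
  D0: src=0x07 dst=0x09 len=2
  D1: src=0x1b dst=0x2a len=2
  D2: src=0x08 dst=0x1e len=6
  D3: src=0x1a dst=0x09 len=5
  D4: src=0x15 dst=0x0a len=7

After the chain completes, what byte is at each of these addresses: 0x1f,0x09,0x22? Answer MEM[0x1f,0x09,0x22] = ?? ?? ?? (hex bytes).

MEM[0x1f,0x09,0x22] = c0 a4 be

D0: mem[0x09..0x0a] <- [c0 08]
D1: mem[0x2a..0x2b] <- [71 8b]
D2: mem[0x1e..0x23] <- [08 c0 08 d9 be a6]
D3: mem[0x09..0x0d] <- [a4 71 8b d8 08]
D4: mem[0x0a..0x10] <- [e6 d3 81 7f 09 a4 71]
query mem[0x1f]=0xc0, mem[0x09]=0xa4, mem[0x22]=0xbe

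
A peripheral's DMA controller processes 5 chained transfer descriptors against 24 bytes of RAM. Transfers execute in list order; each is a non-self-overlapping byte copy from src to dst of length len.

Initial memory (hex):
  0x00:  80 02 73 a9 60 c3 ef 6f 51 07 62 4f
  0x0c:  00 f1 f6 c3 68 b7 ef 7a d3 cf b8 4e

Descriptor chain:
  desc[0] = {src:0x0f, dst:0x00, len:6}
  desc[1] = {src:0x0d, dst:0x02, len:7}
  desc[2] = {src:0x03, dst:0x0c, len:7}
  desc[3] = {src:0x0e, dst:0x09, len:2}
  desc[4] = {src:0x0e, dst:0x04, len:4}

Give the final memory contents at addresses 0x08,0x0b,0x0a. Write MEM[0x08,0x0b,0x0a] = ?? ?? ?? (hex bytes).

  after D0: wrote 6B at 0x00 = c368b7ef7ad3
  after D1: wrote 7B at 0x02 = f1f6c368b7ef7a
  after D2: wrote 7B at 0x0c = f6c368b7ef7a07
  after D3: wrote 2B at 0x09 = 68b7
  after D4: wrote 4B at 0x04 = 68b7ef7a
query mem[0x08]=0x7a, mem[0x0b]=0x4f, mem[0x0a]=0xb7

MEM[0x08,0x0b,0x0a] = 7a 4f b7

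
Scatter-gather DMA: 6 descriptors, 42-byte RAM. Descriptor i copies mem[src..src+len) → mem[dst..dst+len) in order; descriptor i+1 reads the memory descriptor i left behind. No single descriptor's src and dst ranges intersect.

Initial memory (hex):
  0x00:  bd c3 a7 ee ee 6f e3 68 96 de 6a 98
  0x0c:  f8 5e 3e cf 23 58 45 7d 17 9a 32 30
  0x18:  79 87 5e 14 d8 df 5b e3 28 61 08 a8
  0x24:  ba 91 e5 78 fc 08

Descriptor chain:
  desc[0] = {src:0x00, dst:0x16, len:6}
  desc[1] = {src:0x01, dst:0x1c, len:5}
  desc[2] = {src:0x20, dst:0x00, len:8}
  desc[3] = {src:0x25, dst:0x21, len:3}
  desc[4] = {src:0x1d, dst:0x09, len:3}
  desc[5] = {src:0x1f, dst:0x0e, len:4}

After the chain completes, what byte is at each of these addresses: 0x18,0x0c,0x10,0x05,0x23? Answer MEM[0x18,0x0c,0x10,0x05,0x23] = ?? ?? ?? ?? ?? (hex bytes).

[0] 0x00->0x16 len=6 : bd c3 a7 ee ee 6f
[1] 0x01->0x1c len=5 : c3 a7 ee ee 6f
[2] 0x20->0x00 len=8 : 6f 61 08 a8 ba 91 e5 78
[3] 0x25->0x21 len=3 : 91 e5 78
[4] 0x1d->0x09 len=3 : a7 ee ee
[5] 0x1f->0x0e len=4 : ee 6f 91 e5
query mem[0x18]=0xa7, mem[0x0c]=0xf8, mem[0x10]=0x91, mem[0x05]=0x91, mem[0x23]=0x78

MEM[0x18,0x0c,0x10,0x05,0x23] = a7 f8 91 91 78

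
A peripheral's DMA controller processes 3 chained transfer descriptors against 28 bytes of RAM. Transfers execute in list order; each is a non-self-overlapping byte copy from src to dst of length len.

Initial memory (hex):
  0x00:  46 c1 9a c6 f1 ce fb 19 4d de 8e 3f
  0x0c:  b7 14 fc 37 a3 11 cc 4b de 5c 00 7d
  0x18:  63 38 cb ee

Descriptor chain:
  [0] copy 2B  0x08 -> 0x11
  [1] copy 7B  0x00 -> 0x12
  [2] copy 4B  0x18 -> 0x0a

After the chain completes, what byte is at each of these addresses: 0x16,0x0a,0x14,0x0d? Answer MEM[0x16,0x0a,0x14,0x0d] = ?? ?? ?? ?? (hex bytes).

MEM[0x16,0x0a,0x14,0x0d] = f1 fb 9a ee

[0] 0x08->0x11 len=2 : 4d de
[1] 0x00->0x12 len=7 : 46 c1 9a c6 f1 ce fb
[2] 0x18->0x0a len=4 : fb 38 cb ee
query mem[0x16]=0xf1, mem[0x0a]=0xfb, mem[0x14]=0x9a, mem[0x0d]=0xee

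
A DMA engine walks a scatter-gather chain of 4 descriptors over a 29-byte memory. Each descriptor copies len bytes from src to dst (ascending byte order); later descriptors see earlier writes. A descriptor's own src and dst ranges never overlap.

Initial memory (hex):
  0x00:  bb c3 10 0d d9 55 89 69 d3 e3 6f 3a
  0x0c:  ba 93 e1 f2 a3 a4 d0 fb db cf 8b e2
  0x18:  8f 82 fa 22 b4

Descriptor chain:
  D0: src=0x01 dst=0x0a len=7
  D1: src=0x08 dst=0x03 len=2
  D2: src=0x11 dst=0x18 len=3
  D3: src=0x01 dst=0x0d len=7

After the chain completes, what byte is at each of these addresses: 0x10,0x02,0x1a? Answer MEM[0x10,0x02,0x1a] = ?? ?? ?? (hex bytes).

D0: mem[0x0a..0x10] <- [c3 10 0d d9 55 89 69]
D1: mem[0x03..0x04] <- [d3 e3]
D2: mem[0x18..0x1a] <- [a4 d0 fb]
D3: mem[0x0d..0x13] <- [c3 10 d3 e3 55 89 69]
query mem[0x10]=0xe3, mem[0x02]=0x10, mem[0x1a]=0xfb

MEM[0x10,0x02,0x1a] = e3 10 fb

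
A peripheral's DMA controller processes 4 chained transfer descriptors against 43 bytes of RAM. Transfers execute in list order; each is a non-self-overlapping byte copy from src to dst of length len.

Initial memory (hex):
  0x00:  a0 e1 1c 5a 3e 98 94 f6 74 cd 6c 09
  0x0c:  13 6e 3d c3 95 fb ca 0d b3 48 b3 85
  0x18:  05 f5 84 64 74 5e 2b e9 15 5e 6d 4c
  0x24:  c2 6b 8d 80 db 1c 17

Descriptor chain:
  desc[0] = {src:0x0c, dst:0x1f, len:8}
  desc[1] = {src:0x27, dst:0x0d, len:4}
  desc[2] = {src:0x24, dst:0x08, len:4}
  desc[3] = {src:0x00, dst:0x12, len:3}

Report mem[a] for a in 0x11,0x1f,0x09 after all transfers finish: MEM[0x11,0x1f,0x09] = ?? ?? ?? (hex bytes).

MEM[0x11,0x1f,0x09] = fb 13 ca

#0 dst[0x1f+8] := {0x13,0x6e,0x3d,0xc3,0x95,0xfb,0xca,0x0d}
#1 dst[0x0d+4] := {0x80,0xdb,0x1c,0x17}
#2 dst[0x08+4] := {0xfb,0xca,0x0d,0x80}
#3 dst[0x12+3] := {0xa0,0xe1,0x1c}
query mem[0x11]=0xfb, mem[0x1f]=0x13, mem[0x09]=0xca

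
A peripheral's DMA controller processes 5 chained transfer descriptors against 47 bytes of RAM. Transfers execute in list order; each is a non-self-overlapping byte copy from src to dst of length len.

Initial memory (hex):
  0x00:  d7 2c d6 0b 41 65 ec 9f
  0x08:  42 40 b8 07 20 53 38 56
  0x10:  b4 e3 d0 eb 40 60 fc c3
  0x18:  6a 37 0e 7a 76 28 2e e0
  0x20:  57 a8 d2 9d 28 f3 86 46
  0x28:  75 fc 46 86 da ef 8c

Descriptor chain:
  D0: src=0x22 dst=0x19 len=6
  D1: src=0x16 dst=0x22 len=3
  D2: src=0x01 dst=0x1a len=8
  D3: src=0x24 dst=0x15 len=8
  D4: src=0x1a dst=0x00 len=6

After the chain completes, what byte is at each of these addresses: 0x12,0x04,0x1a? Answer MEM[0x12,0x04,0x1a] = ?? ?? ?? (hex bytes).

MEM[0x12,0x04,0x1a] = d0 65 fc

[0] 0x22->0x19 len=6 : d2 9d 28 f3 86 46
[1] 0x16->0x22 len=3 : fc c3 6a
[2] 0x01->0x1a len=8 : 2c d6 0b 41 65 ec 9f 42
[3] 0x24->0x15 len=8 : 6a f3 86 46 75 fc 46 86
[4] 0x1a->0x00 len=6 : fc 46 86 41 65 ec
query mem[0x12]=0xd0, mem[0x04]=0x65, mem[0x1a]=0xfc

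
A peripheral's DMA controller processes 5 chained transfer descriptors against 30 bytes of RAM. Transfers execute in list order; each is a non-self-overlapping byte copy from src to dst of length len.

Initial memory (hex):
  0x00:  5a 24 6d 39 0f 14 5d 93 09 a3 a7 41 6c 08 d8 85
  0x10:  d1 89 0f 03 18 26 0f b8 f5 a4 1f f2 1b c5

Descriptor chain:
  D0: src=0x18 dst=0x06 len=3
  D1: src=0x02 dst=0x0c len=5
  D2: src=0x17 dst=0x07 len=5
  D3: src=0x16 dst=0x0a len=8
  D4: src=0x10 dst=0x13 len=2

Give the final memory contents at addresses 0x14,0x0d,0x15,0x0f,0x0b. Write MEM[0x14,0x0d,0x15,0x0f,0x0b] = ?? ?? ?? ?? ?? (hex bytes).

  after D0: wrote 3B at 0x06 = f5a41f
  after D1: wrote 5B at 0x0c = 6d390f14f5
  after D2: wrote 5B at 0x07 = b8f5a41ff2
  after D3: wrote 8B at 0x0a = 0fb8f5a41ff21bc5
  after D4: wrote 2B at 0x13 = 1bc5
query mem[0x14]=0xc5, mem[0x0d]=0xa4, mem[0x15]=0x26, mem[0x0f]=0xf2, mem[0x0b]=0xb8

MEM[0x14,0x0d,0x15,0x0f,0x0b] = c5 a4 26 f2 b8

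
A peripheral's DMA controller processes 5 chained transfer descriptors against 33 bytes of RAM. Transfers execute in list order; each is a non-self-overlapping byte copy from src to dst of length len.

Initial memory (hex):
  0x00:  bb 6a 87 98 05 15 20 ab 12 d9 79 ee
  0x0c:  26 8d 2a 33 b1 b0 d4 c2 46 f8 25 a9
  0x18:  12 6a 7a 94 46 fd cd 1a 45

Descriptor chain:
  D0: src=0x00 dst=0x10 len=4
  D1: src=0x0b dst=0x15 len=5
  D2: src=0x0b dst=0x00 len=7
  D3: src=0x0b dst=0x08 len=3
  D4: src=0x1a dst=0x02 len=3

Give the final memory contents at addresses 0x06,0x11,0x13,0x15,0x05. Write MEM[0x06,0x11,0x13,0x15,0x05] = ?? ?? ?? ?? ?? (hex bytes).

MEM[0x06,0x11,0x13,0x15,0x05] = 6a 6a 98 ee bb

D0: mem[0x10..0x13] <- [bb 6a 87 98]
D1: mem[0x15..0x19] <- [ee 26 8d 2a 33]
D2: mem[0x00..0x06] <- [ee 26 8d 2a 33 bb 6a]
D3: mem[0x08..0x0a] <- [ee 26 8d]
D4: mem[0x02..0x04] <- [7a 94 46]
query mem[0x06]=0x6a, mem[0x11]=0x6a, mem[0x13]=0x98, mem[0x15]=0xee, mem[0x05]=0xbb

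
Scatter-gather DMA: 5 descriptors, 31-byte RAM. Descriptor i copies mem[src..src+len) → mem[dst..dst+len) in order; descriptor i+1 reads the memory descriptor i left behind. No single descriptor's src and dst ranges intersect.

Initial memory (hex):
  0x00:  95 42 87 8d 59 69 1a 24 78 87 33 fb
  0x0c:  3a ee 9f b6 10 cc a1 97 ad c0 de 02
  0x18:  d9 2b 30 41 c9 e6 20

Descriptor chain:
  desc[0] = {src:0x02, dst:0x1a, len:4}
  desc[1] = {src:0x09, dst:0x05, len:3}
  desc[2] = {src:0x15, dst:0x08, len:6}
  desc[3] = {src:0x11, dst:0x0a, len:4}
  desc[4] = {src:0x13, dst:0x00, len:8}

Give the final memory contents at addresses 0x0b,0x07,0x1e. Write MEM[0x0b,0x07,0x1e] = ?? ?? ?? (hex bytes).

MEM[0x0b,0x07,0x1e] = a1 87 20

[0] 0x02->0x1a len=4 : 87 8d 59 69
[1] 0x09->0x05 len=3 : 87 33 fb
[2] 0x15->0x08 len=6 : c0 de 02 d9 2b 87
[3] 0x11->0x0a len=4 : cc a1 97 ad
[4] 0x13->0x00 len=8 : 97 ad c0 de 02 d9 2b 87
query mem[0x0b]=0xa1, mem[0x07]=0x87, mem[0x1e]=0x20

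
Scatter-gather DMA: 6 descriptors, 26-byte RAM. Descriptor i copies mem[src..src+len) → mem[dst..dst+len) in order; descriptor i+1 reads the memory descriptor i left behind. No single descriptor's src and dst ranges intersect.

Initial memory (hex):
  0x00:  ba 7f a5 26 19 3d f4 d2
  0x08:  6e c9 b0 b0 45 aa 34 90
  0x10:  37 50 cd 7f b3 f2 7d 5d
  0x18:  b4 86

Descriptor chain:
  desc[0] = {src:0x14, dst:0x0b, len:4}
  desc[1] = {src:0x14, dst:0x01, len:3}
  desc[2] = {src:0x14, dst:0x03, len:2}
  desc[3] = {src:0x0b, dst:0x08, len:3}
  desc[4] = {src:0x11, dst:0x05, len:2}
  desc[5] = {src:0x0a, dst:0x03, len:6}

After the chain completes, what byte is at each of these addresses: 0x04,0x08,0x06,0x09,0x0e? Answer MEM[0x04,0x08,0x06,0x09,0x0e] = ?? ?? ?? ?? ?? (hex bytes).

MEM[0x04,0x08,0x06,0x09,0x0e] = b3 90 7d f2 5d

  after D0: wrote 4B at 0x0b = b3f27d5d
  after D1: wrote 3B at 0x01 = b3f27d
  after D2: wrote 2B at 0x03 = b3f2
  after D3: wrote 3B at 0x08 = b3f27d
  after D4: wrote 2B at 0x05 = 50cd
  after D5: wrote 6B at 0x03 = 7db3f27d5d90
query mem[0x04]=0xb3, mem[0x08]=0x90, mem[0x06]=0x7d, mem[0x09]=0xf2, mem[0x0e]=0x5d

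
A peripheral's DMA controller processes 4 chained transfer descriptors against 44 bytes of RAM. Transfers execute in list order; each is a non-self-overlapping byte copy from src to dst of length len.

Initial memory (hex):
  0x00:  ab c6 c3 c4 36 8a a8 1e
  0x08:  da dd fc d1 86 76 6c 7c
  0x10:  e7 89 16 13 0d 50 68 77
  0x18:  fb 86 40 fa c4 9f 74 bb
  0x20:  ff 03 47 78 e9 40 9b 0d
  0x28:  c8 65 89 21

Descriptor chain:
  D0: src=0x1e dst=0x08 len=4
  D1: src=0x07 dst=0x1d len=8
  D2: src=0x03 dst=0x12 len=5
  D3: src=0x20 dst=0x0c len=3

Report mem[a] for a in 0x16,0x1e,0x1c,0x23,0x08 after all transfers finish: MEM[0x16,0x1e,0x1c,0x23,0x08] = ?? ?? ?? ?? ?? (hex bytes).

D0: mem[0x08..0x0b] <- [74 bb ff 03]
D1: mem[0x1d..0x24] <- [1e 74 bb ff 03 86 76 6c]
D2: mem[0x12..0x16] <- [c4 36 8a a8 1e]
D3: mem[0x0c..0x0e] <- [ff 03 86]
query mem[0x16]=0x1e, mem[0x1e]=0x74, mem[0x1c]=0xc4, mem[0x23]=0x76, mem[0x08]=0x74

MEM[0x16,0x1e,0x1c,0x23,0x08] = 1e 74 c4 76 74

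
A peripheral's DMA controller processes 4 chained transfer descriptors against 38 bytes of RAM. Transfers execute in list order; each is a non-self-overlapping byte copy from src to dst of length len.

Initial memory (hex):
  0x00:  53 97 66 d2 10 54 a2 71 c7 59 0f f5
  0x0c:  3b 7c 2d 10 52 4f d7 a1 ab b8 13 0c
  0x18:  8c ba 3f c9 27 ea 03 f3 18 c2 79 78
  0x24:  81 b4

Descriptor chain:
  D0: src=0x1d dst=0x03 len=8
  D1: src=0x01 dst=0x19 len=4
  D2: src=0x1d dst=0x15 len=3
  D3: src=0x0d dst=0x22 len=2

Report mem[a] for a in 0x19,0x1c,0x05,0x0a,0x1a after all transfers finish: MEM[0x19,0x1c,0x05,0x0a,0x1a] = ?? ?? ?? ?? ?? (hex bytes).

  after D0: wrote 8B at 0x03 = ea03f318c2797881
  after D1: wrote 4B at 0x19 = 9766ea03
  after D2: wrote 3B at 0x15 = ea03f3
  after D3: wrote 2B at 0x22 = 7c2d
query mem[0x19]=0x97, mem[0x1c]=0x03, mem[0x05]=0xf3, mem[0x0a]=0x81, mem[0x1a]=0x66

MEM[0x19,0x1c,0x05,0x0a,0x1a] = 97 03 f3 81 66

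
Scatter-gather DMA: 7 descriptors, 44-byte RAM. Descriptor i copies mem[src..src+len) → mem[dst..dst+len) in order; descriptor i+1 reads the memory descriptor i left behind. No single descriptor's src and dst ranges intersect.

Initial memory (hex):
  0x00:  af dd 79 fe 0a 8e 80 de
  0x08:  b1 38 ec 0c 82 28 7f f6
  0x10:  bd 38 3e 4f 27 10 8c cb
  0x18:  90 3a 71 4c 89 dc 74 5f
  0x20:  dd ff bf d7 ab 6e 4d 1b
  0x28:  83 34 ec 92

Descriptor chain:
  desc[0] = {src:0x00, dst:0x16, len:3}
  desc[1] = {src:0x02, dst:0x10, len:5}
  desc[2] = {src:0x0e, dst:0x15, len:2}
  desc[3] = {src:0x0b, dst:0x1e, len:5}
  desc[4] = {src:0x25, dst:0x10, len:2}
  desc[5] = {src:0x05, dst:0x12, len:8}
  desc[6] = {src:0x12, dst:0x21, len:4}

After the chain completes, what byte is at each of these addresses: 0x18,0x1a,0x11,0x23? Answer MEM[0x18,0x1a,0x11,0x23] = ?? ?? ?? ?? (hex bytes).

#0 dst[0x16+3] := {0xaf,0xdd,0x79}
#1 dst[0x10+5] := {0x79,0xfe,0x0a,0x8e,0x80}
#2 dst[0x15+2] := {0x7f,0xf6}
#3 dst[0x1e+5] := {0x0c,0x82,0x28,0x7f,0xf6}
#4 dst[0x10+2] := {0x6e,0x4d}
#5 dst[0x12+8] := {0x8e,0x80,0xde,0xb1,0x38,0xec,0x0c,0x82}
#6 dst[0x21+4] := {0x8e,0x80,0xde,0xb1}
query mem[0x18]=0x0c, mem[0x1a]=0x71, mem[0x11]=0x4d, mem[0x23]=0xde

MEM[0x18,0x1a,0x11,0x23] = 0c 71 4d de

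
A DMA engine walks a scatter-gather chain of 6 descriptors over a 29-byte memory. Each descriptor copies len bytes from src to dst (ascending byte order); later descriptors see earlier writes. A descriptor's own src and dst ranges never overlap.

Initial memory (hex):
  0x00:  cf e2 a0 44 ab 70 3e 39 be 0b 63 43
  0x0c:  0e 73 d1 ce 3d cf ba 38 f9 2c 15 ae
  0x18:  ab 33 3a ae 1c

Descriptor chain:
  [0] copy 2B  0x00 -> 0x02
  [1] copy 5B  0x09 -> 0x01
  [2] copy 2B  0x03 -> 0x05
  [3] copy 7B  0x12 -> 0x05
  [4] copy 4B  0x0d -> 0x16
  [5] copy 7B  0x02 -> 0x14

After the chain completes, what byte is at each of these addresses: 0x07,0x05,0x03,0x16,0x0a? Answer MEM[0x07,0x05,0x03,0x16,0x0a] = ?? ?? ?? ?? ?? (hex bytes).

MEM[0x07,0x05,0x03,0x16,0x0a] = f9 ba 43 0e ae

D0: mem[0x02..0x03] <- [cf e2]
D1: mem[0x01..0x05] <- [0b 63 43 0e 73]
D2: mem[0x05..0x06] <- [43 0e]
D3: mem[0x05..0x0b] <- [ba 38 f9 2c 15 ae ab]
D4: mem[0x16..0x19] <- [73 d1 ce 3d]
D5: mem[0x14..0x1a] <- [63 43 0e ba 38 f9 2c]
query mem[0x07]=0xf9, mem[0x05]=0xba, mem[0x03]=0x43, mem[0x16]=0x0e, mem[0x0a]=0xae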